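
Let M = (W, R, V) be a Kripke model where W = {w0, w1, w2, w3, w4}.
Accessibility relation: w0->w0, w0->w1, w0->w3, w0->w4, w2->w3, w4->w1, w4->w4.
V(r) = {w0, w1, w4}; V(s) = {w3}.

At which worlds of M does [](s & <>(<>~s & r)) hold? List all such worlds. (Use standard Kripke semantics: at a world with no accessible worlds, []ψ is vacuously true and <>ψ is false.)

w1, w3

Recall that []ψ holds at a world iff ψ holds at every accessible world, and <>ψ holds iff ψ holds at some accessible world.
Let φ = [](s & <>(<>~s & r)). Evaluate φ at each world:
  w0 (successors {w0, w1, w3, w4}): φ is false.
  w1 (successors ∅): φ is true.
  w2 (successors {w3}): φ is false.
  w3 (successors ∅): φ is true.
  w4 (successors {w1, w4}): φ is false.
For instance, at w4:
  At w4: [](s & <>(<>~s & r)) requires s & <>(<>~s & r) at every successor {w1, w4}.
    s & <>(<>~s & r) fails at w1, so [](s & <>(<>~s & r)) is false at w4.
      At w1: s is false, <>(<>~s & r) is false, so s & <>(<>~s & r) is false.
Satisfying worlds: {w1, w3}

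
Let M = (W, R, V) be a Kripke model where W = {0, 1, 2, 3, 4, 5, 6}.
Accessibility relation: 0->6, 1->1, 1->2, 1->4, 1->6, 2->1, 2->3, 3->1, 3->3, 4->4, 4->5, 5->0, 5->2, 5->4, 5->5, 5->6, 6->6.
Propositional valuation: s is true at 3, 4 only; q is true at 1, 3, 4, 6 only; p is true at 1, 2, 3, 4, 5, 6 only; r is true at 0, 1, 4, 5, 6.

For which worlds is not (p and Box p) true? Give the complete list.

0, 5

Let φ = not (p and Box p). Evaluate φ at each world:
  0 (successors {6}): φ is true.
  1 (successors {1, 2, 4, 6}): φ is false.
  2 (successors {1, 3}): φ is false.
  3 (successors {1, 3}): φ is false.
  4 (successors {4, 5}): φ is false.
  5 (successors {0, 2, 4, 5, 6}): φ is true.
  6 (successors {6}): φ is false.
For instance, at 5:
  At 5: p and Box p is false, so not (p and Box p) is true.
    At 5: p is true, Box p is false, so p and Box p is false.
      At 5: Box p requires p at every successor {0, 2, 4, 5, 6}.
        p fails at 0, so Box p is false at 5.
Satisfying worlds: {0, 5}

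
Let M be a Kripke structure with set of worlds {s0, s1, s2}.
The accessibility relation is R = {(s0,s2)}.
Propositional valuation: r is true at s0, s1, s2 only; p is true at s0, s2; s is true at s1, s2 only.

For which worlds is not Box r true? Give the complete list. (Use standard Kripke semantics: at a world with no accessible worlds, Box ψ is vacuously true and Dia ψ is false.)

Let φ = not Box r. Evaluate φ at each world:
  s0 (successors {s2}): φ is false.
  s1 (successors ∅): φ is false.
  s2 (successors ∅): φ is false.
For instance, at s0:
  At s0: Box r is true, so not Box r is false.
    At s0: Box r requires r at every successor {s2}.
      At s2: r is true.
    So Box r is true at s0.
Satisfying worlds: none.

none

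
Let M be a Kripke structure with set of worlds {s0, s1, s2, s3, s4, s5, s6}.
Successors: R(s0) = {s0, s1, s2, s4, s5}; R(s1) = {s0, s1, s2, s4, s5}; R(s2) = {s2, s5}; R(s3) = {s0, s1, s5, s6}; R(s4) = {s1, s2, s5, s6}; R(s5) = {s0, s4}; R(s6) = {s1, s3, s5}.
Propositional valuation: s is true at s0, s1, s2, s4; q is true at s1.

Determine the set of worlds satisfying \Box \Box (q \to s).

s0, s1, s2, s3, s4, s5, s6

Let φ = \Box \Box (q \to s). Evaluate φ at each world:
  s0 (successors {s0, s1, s2, s4, s5}): φ is true.
  s1 (successors {s0, s1, s2, s4, s5}): φ is true.
  s2 (successors {s2, s5}): φ is true.
  s3 (successors {s0, s1, s5, s6}): φ is true.
  s4 (successors {s1, s2, s5, s6}): φ is true.
  s5 (successors {s0, s4}): φ is true.
  s6 (successors {s1, s3, s5}): φ is true.
For instance, at s0:
  At s0: \Box \Box (q \to s) requires \Box (q \to s) at every successor {s0, s1, s2, s4, s5}.
    At s0: \Box (q \to s) is true.
    At s1: \Box (q \to s) is true.
    At s2: \Box (q \to s) is true.
    At s4: \Box (q \to s) is true.
    At s5: \Box (q \to s) is true.
  So \Box \Box (q \to s) is true at s0.
Satisfying worlds: {s0, s1, s2, s3, s4, s5, s6}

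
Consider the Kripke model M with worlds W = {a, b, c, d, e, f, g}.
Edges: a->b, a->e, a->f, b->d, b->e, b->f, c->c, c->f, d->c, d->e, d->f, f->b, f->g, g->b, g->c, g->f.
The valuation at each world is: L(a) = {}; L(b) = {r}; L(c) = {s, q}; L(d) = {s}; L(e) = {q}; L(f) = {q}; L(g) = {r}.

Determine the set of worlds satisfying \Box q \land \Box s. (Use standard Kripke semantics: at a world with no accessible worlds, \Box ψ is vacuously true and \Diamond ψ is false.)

Let φ = \Box q \land \Box s. Evaluate φ at each world:
  a (successors {b, e, f}): φ is false.
  b (successors {d, e, f}): φ is false.
  c (successors {c, f}): φ is false.
  d (successors {c, e, f}): φ is false.
  e (successors ∅): φ is true.
  f (successors {b, g}): φ is false.
  g (successors {b, c, f}): φ is false.
For instance, at g:
  At g: \Box q is false, \Box s is false, so \Box q \land \Box s is false.
    At g: \Box q requires q at every successor {b, c, f}.
      q fails at b, so \Box q is false at g.
    At g: \Box s requires s at every successor {b, c, f}.
      s fails at b, so \Box s is false at g.
Satisfying worlds: {e}

e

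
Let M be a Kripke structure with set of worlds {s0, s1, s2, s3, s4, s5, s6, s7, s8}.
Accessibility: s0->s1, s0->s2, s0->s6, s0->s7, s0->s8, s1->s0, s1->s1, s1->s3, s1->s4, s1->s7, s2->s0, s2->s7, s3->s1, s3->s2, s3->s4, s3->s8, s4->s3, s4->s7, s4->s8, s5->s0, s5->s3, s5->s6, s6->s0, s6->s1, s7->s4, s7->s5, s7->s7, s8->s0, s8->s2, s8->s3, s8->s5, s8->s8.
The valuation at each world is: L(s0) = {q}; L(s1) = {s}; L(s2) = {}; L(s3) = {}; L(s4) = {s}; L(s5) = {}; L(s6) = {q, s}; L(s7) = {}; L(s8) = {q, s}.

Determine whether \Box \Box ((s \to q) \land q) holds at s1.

Recall that \Box ψ holds at a world iff ψ holds at every accessible world, and \Diamond ψ holds iff ψ holds at some accessible world.
At s1: \Box \Box ((s \to q) \land q) requires \Box ((s \to q) \land q) at every successor {s0, s1, s3, s4, s7}.
  \Box ((s \to q) \land q) fails at s0, so \Box \Box ((s \to q) \land q) is false at s1.
    At s0: \Box ((s \to q) \land q) requires (s \to q) \land q at every successor {s1, s2, s6, s7, s8}.
      (s \to q) \land q fails at s1, so \Box ((s \to q) \land q) is false at s0.

No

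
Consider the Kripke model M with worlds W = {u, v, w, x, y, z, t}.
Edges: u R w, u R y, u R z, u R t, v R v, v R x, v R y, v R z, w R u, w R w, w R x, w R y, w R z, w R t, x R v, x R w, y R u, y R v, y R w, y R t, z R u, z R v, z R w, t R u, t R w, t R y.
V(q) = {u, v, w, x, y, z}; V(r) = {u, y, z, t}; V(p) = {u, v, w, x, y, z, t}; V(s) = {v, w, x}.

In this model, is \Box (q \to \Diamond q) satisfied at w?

Yes

Recall that \Box ψ holds at a world iff ψ holds at every accessible world, and \Diamond ψ holds iff ψ holds at some accessible world.
At w: \Box (q \to \Diamond q) requires q \to \Diamond q at every successor {u, w, x, y, z, t}.
  At u: q \to \Diamond q is true.
  At w: q \to \Diamond q is true.
  At x: q \to \Diamond q is true.
  At y: q \to \Diamond q is true.
  At z: q \to \Diamond q is true.
  At t: q \to \Diamond q is true.
So \Box (q \to \Diamond q) is true at w.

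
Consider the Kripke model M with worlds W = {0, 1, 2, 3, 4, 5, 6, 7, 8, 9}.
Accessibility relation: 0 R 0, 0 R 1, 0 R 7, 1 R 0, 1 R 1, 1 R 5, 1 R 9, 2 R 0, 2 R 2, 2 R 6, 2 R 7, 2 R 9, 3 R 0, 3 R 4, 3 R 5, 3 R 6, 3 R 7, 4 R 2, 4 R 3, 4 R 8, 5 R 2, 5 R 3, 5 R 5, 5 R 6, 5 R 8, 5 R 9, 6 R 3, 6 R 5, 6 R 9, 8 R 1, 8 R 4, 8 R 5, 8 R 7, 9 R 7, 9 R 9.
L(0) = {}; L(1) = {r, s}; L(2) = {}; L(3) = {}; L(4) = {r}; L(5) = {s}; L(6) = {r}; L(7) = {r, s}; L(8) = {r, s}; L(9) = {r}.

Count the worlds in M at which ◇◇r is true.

Let φ = ◇◇r. Evaluate φ at each world:
  0 (successors {0, 1, 7}): φ is true.
  1 (successors {0, 1, 5, 9}): φ is true.
  2 (successors {0, 2, 6, 7, 9}): φ is true.
  3 (successors {0, 4, 5, 6, 7}): φ is true.
  4 (successors {2, 3, 8}): φ is true.
  5 (successors {2, 3, 5, 6, 8, 9}): φ is true.
  6 (successors {3, 5, 9}): φ is true.
  7 (successors ∅): φ is false.
  8 (successors {1, 4, 5, 7}): φ is true.
  9 (successors {7, 9}): φ is true.
For instance, at 4:
  At 4: ◇◇r requires ◇r at some successor in {2, 3, 8}.
    ◇r holds at 2, so ◇◇r is true at 4.
      At 2: ◇r requires r at some successor in {0, 2, 6, 7, 9}.
        r holds at 6, so ◇r is true at 2.
Satisfying worlds: {0, 1, 2, 3, 4, 5, 6, 8, 9}

9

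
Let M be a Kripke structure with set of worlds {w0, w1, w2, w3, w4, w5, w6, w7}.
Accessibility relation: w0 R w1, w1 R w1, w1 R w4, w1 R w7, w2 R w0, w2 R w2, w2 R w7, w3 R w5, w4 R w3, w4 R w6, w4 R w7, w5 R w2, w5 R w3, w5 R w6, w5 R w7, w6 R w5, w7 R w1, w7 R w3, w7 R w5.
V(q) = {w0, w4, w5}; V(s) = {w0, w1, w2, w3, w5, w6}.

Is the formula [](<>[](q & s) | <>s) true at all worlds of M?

Yes

Let φ = [](<>[](q & s) | <>s). Evaluate φ at each world:
  w0 (successors {w1}): φ is true.
  w1 (successors {w1, w4, w7}): φ is true.
  w2 (successors {w0, w2, w7}): φ is true.
  w3 (successors {w5}): φ is true.
  w4 (successors {w3, w6, w7}): φ is true.
  w5 (successors {w2, w3, w6, w7}): φ is true.
  w6 (successors {w5}): φ is true.
  w7 (successors {w1, w3, w5}): φ is true.
For instance, at w7:
  At w7: [](<>[](q & s) | <>s) requires <>[](q & s) | <>s at every successor {w1, w3, w5}.
      At w1: <>[](q & s) is false, <>s is true, so <>[](q & s) | <>s is true.
      At w3: <>[](q & s) is false, <>s is true, so <>[](q & s) | <>s is true.
      At w5: <>[](q & s) is true, <>s is true, so <>[](q & s) | <>s is true.
  So [](<>[](q & s) | <>s) is true at w7.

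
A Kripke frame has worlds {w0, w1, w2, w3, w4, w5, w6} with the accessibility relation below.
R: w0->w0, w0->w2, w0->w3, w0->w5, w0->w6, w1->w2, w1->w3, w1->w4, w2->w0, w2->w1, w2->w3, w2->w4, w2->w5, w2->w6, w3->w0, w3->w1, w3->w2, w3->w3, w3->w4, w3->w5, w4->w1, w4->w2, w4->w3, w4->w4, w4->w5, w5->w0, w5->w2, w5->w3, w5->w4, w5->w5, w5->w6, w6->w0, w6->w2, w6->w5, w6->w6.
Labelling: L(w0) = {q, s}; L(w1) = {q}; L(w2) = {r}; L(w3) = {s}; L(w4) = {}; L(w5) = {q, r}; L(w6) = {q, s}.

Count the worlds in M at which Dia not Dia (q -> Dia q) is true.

0

Let φ = Dia not Dia (q -> Dia q). Evaluate φ at each world:
  w0 (successors {w0, w2, w3, w5, w6}): φ is false.
  w1 (successors {w2, w3, w4}): φ is false.
  w2 (successors {w0, w1, w3, w4, w5, w6}): φ is false.
  w3 (successors {w0, w1, w2, w3, w4, w5}): φ is false.
  w4 (successors {w1, w2, w3, w4, w5}): φ is false.
  w5 (successors {w0, w2, w3, w4, w5, w6}): φ is false.
  w6 (successors {w0, w2, w5, w6}): φ is false.
For instance, at w1:
  At w1: Dia not Dia (q -> Dia q) requires not Dia (q -> Dia q) at some successor in {w2, w3, w4}.
    At w2: not Dia (q -> Dia q) is false.
    At w3: not Dia (q -> Dia q) is false.
    At w4: not Dia (q -> Dia q) is false.
  So Dia not Dia (q -> Dia q) is false at w1.
Satisfying worlds: none.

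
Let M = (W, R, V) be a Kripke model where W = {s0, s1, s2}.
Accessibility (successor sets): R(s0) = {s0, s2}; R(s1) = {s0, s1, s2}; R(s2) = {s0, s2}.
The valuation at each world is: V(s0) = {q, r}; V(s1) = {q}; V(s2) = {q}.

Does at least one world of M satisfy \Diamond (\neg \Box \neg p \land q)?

No

Let φ = \Diamond (\neg \Box \neg p \land q). Evaluate φ at each world:
  s0 (successors {s0, s2}): φ is false.
  s1 (successors {s0, s1, s2}): φ is false.
  s2 (successors {s0, s2}): φ is false.
For instance, at s2:
  At s2: \Diamond (\neg \Box \neg p \land q) requires \neg \Box \neg p \land q at some successor in {s0, s2}.
    At s0: \neg \Box \neg p \land q is false.
    At s2: \neg \Box \neg p \land q is false.
  So \Diamond (\neg \Box \neg p \land q) is false at s2.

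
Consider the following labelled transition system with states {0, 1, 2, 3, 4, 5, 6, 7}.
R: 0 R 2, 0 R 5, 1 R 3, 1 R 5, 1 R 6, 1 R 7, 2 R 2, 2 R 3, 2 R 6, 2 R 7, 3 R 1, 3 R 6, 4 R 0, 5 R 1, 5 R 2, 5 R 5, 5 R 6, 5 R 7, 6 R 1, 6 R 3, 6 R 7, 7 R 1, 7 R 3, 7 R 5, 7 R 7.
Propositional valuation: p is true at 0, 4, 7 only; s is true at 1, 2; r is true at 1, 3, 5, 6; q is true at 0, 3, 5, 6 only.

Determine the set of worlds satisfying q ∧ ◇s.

0, 3, 5, 6

Let φ = q ∧ ◇s. Evaluate φ at each world:
  0 (successors {2, 5}): φ is true.
  1 (successors {3, 5, 6, 7}): φ is false.
  2 (successors {2, 3, 6, 7}): φ is false.
  3 (successors {1, 6}): φ is true.
  4 (successors {0}): φ is false.
  5 (successors {1, 2, 5, 6, 7}): φ is true.
  6 (successors {1, 3, 7}): φ is true.
  7 (successors {1, 3, 5, 7}): φ is false.
For instance, at 5:
  At 5: q is true, ◇s is true, so q ∧ ◇s is true.
    At 5: ◇s requires s at some successor in {1, 2, 5, 6, 7}.
      s holds at 1, so ◇s is true at 5.
Satisfying worlds: {0, 3, 5, 6}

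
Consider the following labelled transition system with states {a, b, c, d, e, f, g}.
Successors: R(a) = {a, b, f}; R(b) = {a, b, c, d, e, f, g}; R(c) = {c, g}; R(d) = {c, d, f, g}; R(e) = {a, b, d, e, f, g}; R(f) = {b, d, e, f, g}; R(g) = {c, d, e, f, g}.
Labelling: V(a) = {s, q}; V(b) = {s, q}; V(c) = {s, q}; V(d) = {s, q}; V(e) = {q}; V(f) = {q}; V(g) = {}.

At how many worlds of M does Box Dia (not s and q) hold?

3

Recall that Box ψ holds at a world iff ψ holds at every accessible world, and Dia ψ holds iff ψ holds at some accessible world.
Let φ = Box Dia (not s and q). Evaluate φ at each world:
  a (successors {a, b, f}): φ is true.
  b (successors {a, b, c, d, e, f, g}): φ is false.
  c (successors {c, g}): φ is false.
  d (successors {c, d, f, g}): φ is false.
  e (successors {a, b, d, e, f, g}): φ is true.
  f (successors {b, d, e, f, g}): φ is true.
  g (successors {c, d, e, f, g}): φ is false.
For instance, at d:
  At d: Box Dia (not s and q) requires Dia (not s and q) at every successor {c, d, f, g}.
    Dia (not s and q) fails at c, so Box Dia (not s and q) is false at d.
      At c: Dia (not s and q) requires not s and q at some successor in {c, g}.
        At c: not s and q is false.
        At g: not s and q is false.
      So Dia (not s and q) is false at c.
Satisfying worlds: {a, e, f}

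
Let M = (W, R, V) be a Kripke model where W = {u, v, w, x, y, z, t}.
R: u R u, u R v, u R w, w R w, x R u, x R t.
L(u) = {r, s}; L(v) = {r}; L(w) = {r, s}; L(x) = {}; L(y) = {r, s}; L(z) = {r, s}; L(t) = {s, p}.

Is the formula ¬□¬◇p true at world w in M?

No

Recall that □ψ holds at a world iff ψ holds at every accessible world, and ◇ψ holds iff ψ holds at some accessible world.
At w: □¬◇p is true, so ¬□¬◇p is false.
  At w: □¬◇p requires ¬◇p at every successor {w}.
      At w: ◇p is false, so ¬◇p is true.
  So □¬◇p is true at w.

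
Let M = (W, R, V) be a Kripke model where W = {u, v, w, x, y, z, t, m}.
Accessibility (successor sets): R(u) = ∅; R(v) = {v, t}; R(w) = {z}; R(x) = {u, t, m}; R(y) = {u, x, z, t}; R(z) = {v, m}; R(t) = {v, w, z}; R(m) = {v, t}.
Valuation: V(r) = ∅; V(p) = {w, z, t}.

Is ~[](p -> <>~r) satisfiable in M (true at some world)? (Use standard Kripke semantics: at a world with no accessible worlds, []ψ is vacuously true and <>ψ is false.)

No

Recall that []ψ holds at a world iff ψ holds at every accessible world, and <>ψ holds iff ψ holds at some accessible world.
Let φ = ~[](p -> <>~r). Evaluate φ at each world:
  u (successors ∅): φ is false.
  v (successors {v, t}): φ is false.
  w (successors {z}): φ is false.
  x (successors {u, t, m}): φ is false.
  y (successors {u, x, z, t}): φ is false.
  z (successors {v, m}): φ is false.
  t (successors {v, w, z}): φ is false.
  m (successors {v, t}): φ is false.
For instance, at t:
  At t: [](p -> <>~r) is true, so ~[](p -> <>~r) is false.
    At t: [](p -> <>~r) requires p -> <>~r at every successor {v, w, z}.
      At v: p -> <>~r is true.
      At w: p -> <>~r is true.
      At z: p -> <>~r is true.
    So [](p -> <>~r) is true at t.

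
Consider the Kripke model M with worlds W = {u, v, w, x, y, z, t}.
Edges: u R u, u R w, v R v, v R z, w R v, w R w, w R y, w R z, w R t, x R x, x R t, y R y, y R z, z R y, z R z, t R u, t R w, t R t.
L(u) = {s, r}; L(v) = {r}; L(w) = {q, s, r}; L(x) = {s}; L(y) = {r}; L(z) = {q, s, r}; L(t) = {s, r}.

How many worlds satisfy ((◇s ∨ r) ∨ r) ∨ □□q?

7

Let φ = ((◇s ∨ r) ∨ r) ∨ □□q. Evaluate φ at each world:
  u (successors {u, w}): φ is true.
  v (successors {v, z}): φ is true.
  w (successors {v, w, y, z, t}): φ is true.
  x (successors {x, t}): φ is true.
  y (successors {y, z}): φ is true.
  z (successors {y, z}): φ is true.
  t (successors {u, w, t}): φ is true.
For instance, at u:
  At u: (◇s ∨ r) ∨ r is true, □□q is false, so ((◇s ∨ r) ∨ r) ∨ □□q is true.
    At u: ◇s ∨ r is true, r is true, so (◇s ∨ r) ∨ r is true.
      At u: ◇s is true, r is true, so ◇s ∨ r is true.
    At u: □□q requires □q at every successor {u, w}.
      □q fails at u, so □□q is false at u.
Satisfying worlds: {u, v, w, x, y, z, t}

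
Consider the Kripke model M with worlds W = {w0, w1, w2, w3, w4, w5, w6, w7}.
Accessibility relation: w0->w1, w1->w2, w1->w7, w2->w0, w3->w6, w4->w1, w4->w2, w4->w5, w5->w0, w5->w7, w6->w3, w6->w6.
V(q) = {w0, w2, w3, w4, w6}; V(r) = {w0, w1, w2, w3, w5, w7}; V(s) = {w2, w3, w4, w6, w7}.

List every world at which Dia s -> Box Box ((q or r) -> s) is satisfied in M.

w0, w2, w3, w6, w7

Let φ = Dia s -> Box Box ((q or r) -> s). Evaluate φ at each world:
  w0 (successors {w1}): φ is true.
  w1 (successors {w2, w7}): φ is false.
  w2 (successors {w0}): φ is true.
  w3 (successors {w6}): φ is true.
  w4 (successors {w1, w2, w5}): φ is false.
  w5 (successors {w0, w7}): φ is false.
  w6 (successors {w3, w6}): φ is true.
  w7 (successors ∅): φ is true.
For instance, at w2:
  At w2: Dia s is false, Box Box ((q or r) -> s) is false, so Dia s -> Box Box ((q or r) -> s) is true.
    At w2: Dia s requires s at some successor in {w0}.
      At w0: s is false.
    So Dia s is false at w2.
    At w2: Box Box ((q or r) -> s) requires Box ((q or r) -> s) at every successor {w0}.
      Box ((q or r) -> s) fails at w0, so Box Box ((q or r) -> s) is false at w2.
Satisfying worlds: {w0, w2, w3, w6, w7}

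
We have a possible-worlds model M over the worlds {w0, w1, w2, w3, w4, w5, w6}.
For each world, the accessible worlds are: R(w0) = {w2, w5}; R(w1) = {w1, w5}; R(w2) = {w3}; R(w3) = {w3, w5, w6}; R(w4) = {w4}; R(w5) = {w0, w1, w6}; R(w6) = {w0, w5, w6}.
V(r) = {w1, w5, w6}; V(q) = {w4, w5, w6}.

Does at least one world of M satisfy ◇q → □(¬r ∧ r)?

Let φ = ◇q → □(¬r ∧ r). Evaluate φ at each world:
  w0 (successors {w2, w5}): φ is false.
  w1 (successors {w1, w5}): φ is false.
  w2 (successors {w3}): φ is true.
  w3 (successors {w3, w5, w6}): φ is false.
  w4 (successors {w4}): φ is false.
  w5 (successors {w0, w1, w6}): φ is false.
  w6 (successors {w0, w5, w6}): φ is false.
Detail at w2 (witness):
  At w2: ◇q is false, □(¬r ∧ r) is false, so ◇q → □(¬r ∧ r) is true.
    At w2: ◇q requires q at some successor in {w3}.
      At w3: q is false.
    So ◇q is false at w2.
    At w2: □(¬r ∧ r) requires ¬r ∧ r at every successor {w3}.
      ¬r ∧ r fails at w3, so □(¬r ∧ r) is false at w2.

Yes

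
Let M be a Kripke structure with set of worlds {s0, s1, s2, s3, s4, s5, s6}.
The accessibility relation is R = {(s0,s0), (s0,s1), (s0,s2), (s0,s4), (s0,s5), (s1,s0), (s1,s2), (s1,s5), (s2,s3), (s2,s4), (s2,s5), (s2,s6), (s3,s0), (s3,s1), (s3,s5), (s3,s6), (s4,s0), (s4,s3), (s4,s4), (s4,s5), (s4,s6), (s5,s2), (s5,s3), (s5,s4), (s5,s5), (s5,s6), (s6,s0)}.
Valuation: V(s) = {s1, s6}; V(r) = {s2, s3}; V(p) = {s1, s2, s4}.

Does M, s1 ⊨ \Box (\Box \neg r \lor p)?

No

At s1: \Box (\Box \neg r \lor p) requires \Box \neg r \lor p at every successor {s0, s2, s5}.
  \Box \neg r \lor p fails at s0, so \Box (\Box \neg r \lor p) is false at s1.
    At s0: \Box \neg r is false, p is false, so \Box \neg r \lor p is false.
      At s0: \Box \neg r requires \neg r at every successor {s0, s1, s2, s4, s5}.
        \neg r fails at s2, so \Box \neg r is false at s0.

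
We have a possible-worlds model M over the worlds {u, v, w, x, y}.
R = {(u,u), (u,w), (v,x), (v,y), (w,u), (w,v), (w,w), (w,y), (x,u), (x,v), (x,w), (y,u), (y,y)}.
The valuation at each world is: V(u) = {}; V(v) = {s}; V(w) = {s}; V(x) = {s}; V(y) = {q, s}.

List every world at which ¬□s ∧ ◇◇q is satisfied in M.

u, w, x, y

Let φ = ¬□s ∧ ◇◇q. Evaluate φ at each world:
  u (successors {u, w}): φ is true.
  v (successors {x, y}): φ is false.
  w (successors {u, v, w, y}): φ is true.
  x (successors {u, v, w}): φ is true.
  y (successors {u, y}): φ is true.
For instance, at y:
  At y: ¬□s is true, ◇◇q is true, so ¬□s ∧ ◇◇q is true.
    At y: □s is false, so ¬□s is true.
      At y: □s requires s at every successor {u, y}.
        s fails at u, so □s is false at y.
    At y: ◇◇q requires ◇q at some successor in {u, y}.
      ◇q holds at y, so ◇◇q is true at y.
Satisfying worlds: {u, w, x, y}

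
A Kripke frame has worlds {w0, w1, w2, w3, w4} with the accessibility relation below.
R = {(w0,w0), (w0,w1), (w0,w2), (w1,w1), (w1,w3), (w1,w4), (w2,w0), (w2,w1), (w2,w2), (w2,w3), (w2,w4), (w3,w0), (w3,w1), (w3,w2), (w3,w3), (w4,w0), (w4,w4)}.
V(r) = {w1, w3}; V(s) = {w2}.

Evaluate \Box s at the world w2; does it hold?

No

At w2: \Box s requires s at every successor {w0, w1, w2, w3, w4}.
  s fails at w0, so \Box s is false at w2.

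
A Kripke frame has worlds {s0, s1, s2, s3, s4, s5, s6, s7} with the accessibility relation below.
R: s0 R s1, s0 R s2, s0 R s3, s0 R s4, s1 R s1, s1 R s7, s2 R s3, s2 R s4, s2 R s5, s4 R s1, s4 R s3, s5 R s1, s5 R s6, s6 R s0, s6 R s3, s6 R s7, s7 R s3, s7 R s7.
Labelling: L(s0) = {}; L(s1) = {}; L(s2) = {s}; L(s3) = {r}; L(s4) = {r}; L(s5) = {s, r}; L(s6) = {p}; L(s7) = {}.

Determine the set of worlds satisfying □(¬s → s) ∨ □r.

Let φ = □(¬s → s) ∨ □r. Evaluate φ at each world:
  s0 (successors {s1, s2, s3, s4}): φ is false.
  s1 (successors {s1, s7}): φ is false.
  s2 (successors {s3, s4, s5}): φ is true.
  s3 (successors ∅): φ is true.
  s4 (successors {s1, s3}): φ is false.
  s5 (successors {s1, s6}): φ is false.
  s6 (successors {s0, s3, s7}): φ is false.
  s7 (successors {s3, s7}): φ is false.
For instance, at s0:
  At s0: □(¬s → s) is false, □r is false, so □(¬s → s) ∨ □r is false.
    At s0: □(¬s → s) requires ¬s → s at every successor {s1, s2, s3, s4}.
      ¬s → s fails at s1, so □(¬s → s) is false at s0.
    At s0: □r requires r at every successor {s1, s2, s3, s4}.
      r fails at s1, so □r is false at s0.
Satisfying worlds: {s2, s3}

s2, s3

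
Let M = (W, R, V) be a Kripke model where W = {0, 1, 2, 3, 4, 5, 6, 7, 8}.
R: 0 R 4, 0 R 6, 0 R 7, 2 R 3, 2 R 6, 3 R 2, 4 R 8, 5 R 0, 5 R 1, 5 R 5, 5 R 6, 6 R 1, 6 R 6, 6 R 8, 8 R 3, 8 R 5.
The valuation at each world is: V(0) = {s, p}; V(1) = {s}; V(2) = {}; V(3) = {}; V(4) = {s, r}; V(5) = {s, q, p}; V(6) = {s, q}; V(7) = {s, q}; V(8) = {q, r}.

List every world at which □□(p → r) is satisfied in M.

0, 1, 2, 3, 7

Recall that □ψ holds at a world iff ψ holds at every accessible world, and ◇ψ holds iff ψ holds at some accessible world.
Let φ = □□(p → r). Evaluate φ at each world:
  0 (successors {4, 6, 7}): φ is true.
  1 (successors ∅): φ is true.
  2 (successors {3, 6}): φ is true.
  3 (successors {2}): φ is true.
  4 (successors {8}): φ is false.
  5 (successors {0, 1, 5, 6}): φ is false.
  6 (successors {1, 6, 8}): φ is false.
  7 (successors ∅): φ is true.
  8 (successors {3, 5}): φ is false.
For instance, at 6:
  At 6: □□(p → r) requires □(p → r) at every successor {1, 6, 8}.
    □(p → r) fails at 8, so □□(p → r) is false at 6.
      At 8: □(p → r) requires p → r at every successor {3, 5}.
        p → r fails at 5, so □(p → r) is false at 8.
Satisfying worlds: {0, 1, 2, 3, 7}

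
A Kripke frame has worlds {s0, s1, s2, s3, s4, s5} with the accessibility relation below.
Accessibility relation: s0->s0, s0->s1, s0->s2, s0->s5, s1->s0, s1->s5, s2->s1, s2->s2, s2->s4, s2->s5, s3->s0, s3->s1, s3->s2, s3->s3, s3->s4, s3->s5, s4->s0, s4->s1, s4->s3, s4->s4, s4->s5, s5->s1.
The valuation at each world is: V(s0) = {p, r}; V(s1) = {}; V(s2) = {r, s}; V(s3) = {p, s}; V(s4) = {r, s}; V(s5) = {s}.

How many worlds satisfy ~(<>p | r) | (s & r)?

Let φ = ~(<>p | r) | (s & r). Evaluate φ at each world:
  s0 (successors {s0, s1, s2, s5}): φ is false.
  s1 (successors {s0, s5}): φ is false.
  s2 (successors {s1, s2, s4, s5}): φ is true.
  s3 (successors {s0, s1, s2, s3, s4, s5}): φ is false.
  s4 (successors {s0, s1, s3, s4, s5}): φ is true.
  s5 (successors {s1}): φ is true.
For instance, at s1:
  At s1: ~(<>p | r) is false, s & r is false, so ~(<>p | r) | (s & r) is false.
    At s1: <>p | r is true, so ~(<>p | r) is false.
      At s1: <>p is true, r is false, so <>p | r is true.
Satisfying worlds: {s2, s4, s5}

3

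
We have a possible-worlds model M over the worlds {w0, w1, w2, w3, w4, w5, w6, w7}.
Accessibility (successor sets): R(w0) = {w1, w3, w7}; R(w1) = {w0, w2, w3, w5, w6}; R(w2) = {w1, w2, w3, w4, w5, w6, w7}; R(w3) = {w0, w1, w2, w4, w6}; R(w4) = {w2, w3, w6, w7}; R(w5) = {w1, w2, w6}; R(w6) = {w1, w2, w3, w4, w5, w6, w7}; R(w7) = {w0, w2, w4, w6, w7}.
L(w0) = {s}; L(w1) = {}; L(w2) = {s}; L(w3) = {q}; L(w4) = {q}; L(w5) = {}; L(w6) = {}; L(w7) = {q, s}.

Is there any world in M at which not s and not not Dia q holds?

Yes

Let φ = not s and not not Dia q. Evaluate φ at each world:
  w0 (successors {w1, w3, w7}): φ is false.
  w1 (successors {w0, w2, w3, w5, w6}): φ is true.
  w2 (successors {w1, w2, w3, w4, w5, w6, w7}): φ is false.
  w3 (successors {w0, w1, w2, w4, w6}): φ is true.
  w4 (successors {w2, w3, w6, w7}): φ is true.
  w5 (successors {w1, w2, w6}): φ is false.
  w6 (successors {w1, w2, w3, w4, w5, w6, w7}): φ is true.
  w7 (successors {w0, w2, w4, w6, w7}): φ is false.
Detail at w1 (witness):
  At w1: not s is true, not not Dia q is true, so not s and not not Dia q is true.
    At w1: not Dia q is false, so not not Dia q is true.
      At w1: Dia q is true, so not Dia q is false.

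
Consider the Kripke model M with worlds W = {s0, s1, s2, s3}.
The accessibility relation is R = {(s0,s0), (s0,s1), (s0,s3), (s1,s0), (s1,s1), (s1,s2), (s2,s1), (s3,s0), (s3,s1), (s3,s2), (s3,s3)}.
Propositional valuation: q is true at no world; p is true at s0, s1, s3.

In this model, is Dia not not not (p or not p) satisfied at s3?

No

At s3: Dia not not not (p or not p) requires not not not (p or not p) at some successor in {s0, s1, s2, s3}.
  At s0: not not not (p or not p) is false.
  At s1: not not not (p or not p) is false.
  At s2: not not not (p or not p) is false.
  At s3: not not not (p or not p) is false.
So Dia not not not (p or not p) is false at s3.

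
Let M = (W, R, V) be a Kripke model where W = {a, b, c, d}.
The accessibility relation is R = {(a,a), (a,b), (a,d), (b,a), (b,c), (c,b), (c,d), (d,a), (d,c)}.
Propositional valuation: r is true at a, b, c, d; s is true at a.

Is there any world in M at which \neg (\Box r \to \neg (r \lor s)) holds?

Let φ = \neg (\Box r \to \neg (r \lor s)). Evaluate φ at each world:
  a (successors {a, b, d}): φ is true.
  b (successors {a, c}): φ is true.
  c (successors {b, d}): φ is true.
  d (successors {a, c}): φ is true.
Detail at a (witness):
  At a: \Box r \to \neg (r \lor s) is false, so \neg (\Box r \to \neg (r \lor s)) is true.
    At a: \Box r is true, \neg (r \lor s) is false, so \Box r \to \neg (r \lor s) is false.
      At a: \Box r requires r at every successor {a, b, d}.
        At a: r is true.
        At b: r is true.
        At d: r is true.
      So \Box r is true at a.

Yes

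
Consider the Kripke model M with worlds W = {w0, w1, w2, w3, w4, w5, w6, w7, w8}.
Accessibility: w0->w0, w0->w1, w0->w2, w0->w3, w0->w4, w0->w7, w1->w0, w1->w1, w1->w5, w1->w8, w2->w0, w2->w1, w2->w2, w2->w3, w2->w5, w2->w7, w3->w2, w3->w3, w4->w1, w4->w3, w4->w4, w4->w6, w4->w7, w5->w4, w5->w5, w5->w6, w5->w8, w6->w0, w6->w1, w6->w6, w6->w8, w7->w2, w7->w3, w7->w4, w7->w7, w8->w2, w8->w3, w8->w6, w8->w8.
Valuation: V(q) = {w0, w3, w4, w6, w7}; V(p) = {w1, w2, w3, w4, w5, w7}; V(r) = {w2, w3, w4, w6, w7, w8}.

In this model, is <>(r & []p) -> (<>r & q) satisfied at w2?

No

Recall that []ψ holds at a world iff ψ holds at every accessible world, and <>ψ holds iff ψ holds at some accessible world.
At w2: <>(r & []p) is true, <>r & q is false, so <>(r & []p) -> (<>r & q) is false.
  At w2: <>(r & []p) requires r & []p at some successor in {w0, w1, w2, w3, w5, w7}.
    r & []p holds at w3, so <>(r & []p) is true at w2.
      At w3: r is true, []p is true, so r & []p is true.
  At w2: <>r is true, q is false, so <>r & q is false.
    At w2: <>r requires r at some successor in {w0, w1, w2, w3, w5, w7}.
      r holds at w2, so <>r is true at w2.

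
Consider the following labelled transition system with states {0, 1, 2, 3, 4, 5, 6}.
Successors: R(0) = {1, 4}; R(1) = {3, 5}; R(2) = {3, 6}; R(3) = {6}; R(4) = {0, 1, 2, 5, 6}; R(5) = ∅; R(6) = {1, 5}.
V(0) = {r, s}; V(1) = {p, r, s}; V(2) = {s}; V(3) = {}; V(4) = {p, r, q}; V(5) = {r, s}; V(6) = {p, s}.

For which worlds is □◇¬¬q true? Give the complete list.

Let φ = □◇¬¬q. Evaluate φ at each world:
  0 (successors {1, 4}): φ is false.
  1 (successors {3, 5}): φ is false.
  2 (successors {3, 6}): φ is false.
  3 (successors {6}): φ is false.
  4 (successors {0, 1, 2, 5, 6}): φ is false.
  5 (successors ∅): φ is true.
  6 (successors {1, 5}): φ is false.
For instance, at 6:
  At 6: □◇¬¬q requires ◇¬¬q at every successor {1, 5}.
    ◇¬¬q fails at 1, so □◇¬¬q is false at 6.
      At 1: ◇¬¬q requires ¬¬q at some successor in {3, 5}.
        At 3: ¬¬q is false.
        At 5: ¬¬q is false.
      So ◇¬¬q is false at 1.
Satisfying worlds: {5}

5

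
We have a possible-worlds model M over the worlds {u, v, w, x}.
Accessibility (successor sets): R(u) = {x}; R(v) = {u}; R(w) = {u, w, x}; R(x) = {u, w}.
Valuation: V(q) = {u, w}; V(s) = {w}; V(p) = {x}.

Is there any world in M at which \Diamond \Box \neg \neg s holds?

No

Recall that \Box ψ holds at a world iff ψ holds at every accessible world, and \Diamond ψ holds iff ψ holds at some accessible world.
Let φ = \Diamond \Box \neg \neg s. Evaluate φ at each world:
  u (successors {x}): φ is false.
  v (successors {u}): φ is false.
  w (successors {u, w, x}): φ is false.
  x (successors {u, w}): φ is false.
For instance, at w:
  At w: \Diamond \Box \neg \neg s requires \Box \neg \neg s at some successor in {u, w, x}.
    At u: \Box \neg \neg s is false.
    At w: \Box \neg \neg s is false.
    At x: \Box \neg \neg s is false.
  So \Diamond \Box \neg \neg s is false at w.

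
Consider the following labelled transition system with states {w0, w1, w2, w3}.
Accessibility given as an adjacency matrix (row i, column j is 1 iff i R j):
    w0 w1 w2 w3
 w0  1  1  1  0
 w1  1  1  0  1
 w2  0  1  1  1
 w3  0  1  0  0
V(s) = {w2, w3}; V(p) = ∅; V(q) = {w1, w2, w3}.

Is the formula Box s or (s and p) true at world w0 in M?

No

At w0: Box s is false, s and p is false, so Box s or (s and p) is false.
  At w0: Box s requires s at every successor {w0, w1, w2}.
    s fails at w0, so Box s is false at w0.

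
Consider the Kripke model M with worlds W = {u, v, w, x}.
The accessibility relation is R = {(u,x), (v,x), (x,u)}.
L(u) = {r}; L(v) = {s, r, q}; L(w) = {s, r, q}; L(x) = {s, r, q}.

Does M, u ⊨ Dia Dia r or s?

Yes

At u: Dia Dia r is true, s is false, so Dia Dia r or s is true.
  At u: Dia Dia r requires Dia r at some successor in {x}.
    Dia r holds at x, so Dia Dia r is true at u.
      At x: Dia r requires r at some successor in {u}.
        r holds at u, so Dia r is true at x.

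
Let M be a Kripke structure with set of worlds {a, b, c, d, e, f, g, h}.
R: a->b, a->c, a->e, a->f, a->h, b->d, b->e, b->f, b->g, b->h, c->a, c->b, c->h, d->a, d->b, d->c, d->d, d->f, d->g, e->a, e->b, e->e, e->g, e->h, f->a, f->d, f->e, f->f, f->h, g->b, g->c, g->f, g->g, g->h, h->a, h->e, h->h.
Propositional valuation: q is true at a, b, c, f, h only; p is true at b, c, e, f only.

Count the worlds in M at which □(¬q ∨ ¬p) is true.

1

Let φ = □(¬q ∨ ¬p). Evaluate φ at each world:
  a (successors {b, c, e, f, h}): φ is false.
  b (successors {d, e, f, g, h}): φ is false.
  c (successors {a, b, h}): φ is false.
  d (successors {a, b, c, d, f, g}): φ is false.
  e (successors {a, b, e, g, h}): φ is false.
  f (successors {a, d, e, f, h}): φ is false.
  g (successors {b, c, f, g, h}): φ is false.
  h (successors {a, e, h}): φ is true.
For instance, at e:
  At e: □(¬q ∨ ¬p) requires ¬q ∨ ¬p at every successor {a, b, e, g, h}.
    ¬q ∨ ¬p fails at b, so □(¬q ∨ ¬p) is false at e.
Satisfying worlds: {h}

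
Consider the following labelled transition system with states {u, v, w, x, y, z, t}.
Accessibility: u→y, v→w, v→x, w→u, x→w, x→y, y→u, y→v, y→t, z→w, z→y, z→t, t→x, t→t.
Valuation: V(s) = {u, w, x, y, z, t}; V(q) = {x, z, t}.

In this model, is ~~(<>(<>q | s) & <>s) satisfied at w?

Yes

At w: ~(<>(<>q | s) & <>s) is false, so ~~(<>(<>q | s) & <>s) is true.
  At w: <>(<>q | s) & <>s is true, so ~(<>(<>q | s) & <>s) is false.
    At w: <>(<>q | s) is true, <>s is true, so <>(<>q | s) & <>s is true.
      At w: <>(<>q | s) requires <>q | s at some successor in {u}.
        <>q | s holds at u, so <>(<>q | s) is true at w.
      At w: <>s requires s at some successor in {u}.
        s holds at u, so <>s is true at w.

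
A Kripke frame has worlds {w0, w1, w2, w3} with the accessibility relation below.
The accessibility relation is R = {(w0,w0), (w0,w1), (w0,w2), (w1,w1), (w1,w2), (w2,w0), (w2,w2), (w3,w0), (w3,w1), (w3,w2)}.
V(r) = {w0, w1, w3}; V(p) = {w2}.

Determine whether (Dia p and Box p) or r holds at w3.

Recall that Box ψ holds at a world iff ψ holds at every accessible world, and Dia ψ holds iff ψ holds at some accessible world.
At w3: Dia p and Box p is false, r is true, so (Dia p and Box p) or r is true.
  At w3: Dia p is true, Box p is false, so Dia p and Box p is false.
    At w3: Dia p requires p at some successor in {w0, w1, w2}.
      p holds at w2, so Dia p is true at w3.
    At w3: Box p requires p at every successor {w0, w1, w2}.
      p fails at w0, so Box p is false at w3.

Yes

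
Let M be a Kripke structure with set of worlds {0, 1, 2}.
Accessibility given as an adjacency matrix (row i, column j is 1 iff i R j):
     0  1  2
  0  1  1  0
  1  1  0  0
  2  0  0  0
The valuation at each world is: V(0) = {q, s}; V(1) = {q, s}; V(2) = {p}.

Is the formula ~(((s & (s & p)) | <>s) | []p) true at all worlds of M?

No

Let φ = ~(((s & (s & p)) | <>s) | []p). Evaluate φ at each world:
  0 (successors {0, 1}): φ is false.
  1 (successors {0}): φ is false.
  2 (successors ∅): φ is false.
Detail at 0 (counterexample):
  At 0: ((s & (s & p)) | <>s) | []p is true, so ~(((s & (s & p)) | <>s) | []p) is false.
    At 0: (s & (s & p)) | <>s is true, []p is false, so ((s & (s & p)) | <>s) | []p is true.
      At 0: s & (s & p) is false, <>s is true, so (s & (s & p)) | <>s is true.
      At 0: []p requires p at every successor {0, 1}.
        p fails at 0, so []p is false at 0.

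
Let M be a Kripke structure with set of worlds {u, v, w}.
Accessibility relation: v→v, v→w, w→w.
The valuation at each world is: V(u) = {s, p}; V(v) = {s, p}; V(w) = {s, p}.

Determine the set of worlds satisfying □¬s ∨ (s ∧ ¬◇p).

u

Let φ = □¬s ∨ (s ∧ ¬◇p). Evaluate φ at each world:
  u (successors ∅): φ is true.
  v (successors {v, w}): φ is false.
  w (successors {w}): φ is false.
For instance, at w:
  At w: □¬s is false, s ∧ ¬◇p is false, so □¬s ∨ (s ∧ ¬◇p) is false.
    At w: □¬s requires ¬s at every successor {w}.
      ¬s fails at w, so □¬s is false at w.
    At w: s is true, ¬◇p is false, so s ∧ ¬◇p is false.
      At w: ◇p is true, so ¬◇p is false.
Satisfying worlds: {u}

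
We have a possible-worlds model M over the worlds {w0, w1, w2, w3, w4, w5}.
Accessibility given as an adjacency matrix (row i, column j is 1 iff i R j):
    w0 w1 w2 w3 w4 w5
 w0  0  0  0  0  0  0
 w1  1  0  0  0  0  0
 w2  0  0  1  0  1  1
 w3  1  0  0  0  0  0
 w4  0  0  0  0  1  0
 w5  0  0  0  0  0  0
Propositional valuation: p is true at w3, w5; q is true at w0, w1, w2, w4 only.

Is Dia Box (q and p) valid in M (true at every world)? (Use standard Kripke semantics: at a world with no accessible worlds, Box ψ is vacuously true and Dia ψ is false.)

Let φ = Dia Box (q and p). Evaluate φ at each world:
  w0 (successors ∅): φ is false.
  w1 (successors {w0}): φ is true.
  w2 (successors {w2, w4, w5}): φ is true.
  w3 (successors {w0}): φ is true.
  w4 (successors {w4}): φ is false.
  w5 (successors ∅): φ is false.
Detail at w0 (counterexample):
  At w0: no accessible worlds, so Dia Box (q and p) is false.

No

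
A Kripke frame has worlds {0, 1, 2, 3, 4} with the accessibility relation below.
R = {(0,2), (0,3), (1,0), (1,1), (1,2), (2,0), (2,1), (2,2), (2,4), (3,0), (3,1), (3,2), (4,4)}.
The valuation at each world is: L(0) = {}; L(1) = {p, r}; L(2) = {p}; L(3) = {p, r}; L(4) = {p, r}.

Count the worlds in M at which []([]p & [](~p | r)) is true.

Recall that []ψ holds at a world iff ψ holds at every accessible world, and <>ψ holds iff ψ holds at some accessible world.
Let φ = []([]p & [](~p | r)). Evaluate φ at each world:
  0 (successors {2, 3}): φ is false.
  1 (successors {0, 1, 2}): φ is false.
  2 (successors {0, 1, 2, 4}): φ is false.
  3 (successors {0, 1, 2}): φ is false.
  4 (successors {4}): φ is true.
For instance, at 0:
  At 0: []([]p & [](~p | r)) requires []p & [](~p | r) at every successor {2, 3}.
    []p & [](~p | r) fails at 2, so []([]p & [](~p | r)) is false at 0.
      At 2: []p is false, [](~p | r) is false, so []p & [](~p | r) is false.
Satisfying worlds: {4}

1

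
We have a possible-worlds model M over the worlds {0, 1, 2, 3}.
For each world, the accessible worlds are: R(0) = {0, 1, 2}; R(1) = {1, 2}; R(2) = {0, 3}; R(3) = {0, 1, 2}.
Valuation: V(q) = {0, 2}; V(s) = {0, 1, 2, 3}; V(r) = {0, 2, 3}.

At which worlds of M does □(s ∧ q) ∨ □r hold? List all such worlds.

Let φ = □(s ∧ q) ∨ □r. Evaluate φ at each world:
  0 (successors {0, 1, 2}): φ is false.
  1 (successors {1, 2}): φ is false.
  2 (successors {0, 3}): φ is true.
  3 (successors {0, 1, 2}): φ is false.
For instance, at 0:
  At 0: □(s ∧ q) is false, □r is false, so □(s ∧ q) ∨ □r is false.
    At 0: □(s ∧ q) requires s ∧ q at every successor {0, 1, 2}.
      s ∧ q fails at 1, so □(s ∧ q) is false at 0.
    At 0: □r requires r at every successor {0, 1, 2}.
      r fails at 1, so □r is false at 0.
Satisfying worlds: {2}

2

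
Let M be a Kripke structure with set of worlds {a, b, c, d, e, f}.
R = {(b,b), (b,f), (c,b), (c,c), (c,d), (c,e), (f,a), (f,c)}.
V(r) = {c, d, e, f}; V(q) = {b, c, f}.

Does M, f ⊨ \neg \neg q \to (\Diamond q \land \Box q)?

No

At f: \neg \neg q is true, \Diamond q \land \Box q is false, so \neg \neg q \to (\Diamond q \land \Box q) is false.
  At f: \Diamond q is true, \Box q is false, so \Diamond q \land \Box q is false.
    At f: \Diamond q requires q at some successor in {a, c}.
      q holds at c, so \Diamond q is true at f.
    At f: \Box q requires q at every successor {a, c}.
      q fails at a, so \Box q is false at f.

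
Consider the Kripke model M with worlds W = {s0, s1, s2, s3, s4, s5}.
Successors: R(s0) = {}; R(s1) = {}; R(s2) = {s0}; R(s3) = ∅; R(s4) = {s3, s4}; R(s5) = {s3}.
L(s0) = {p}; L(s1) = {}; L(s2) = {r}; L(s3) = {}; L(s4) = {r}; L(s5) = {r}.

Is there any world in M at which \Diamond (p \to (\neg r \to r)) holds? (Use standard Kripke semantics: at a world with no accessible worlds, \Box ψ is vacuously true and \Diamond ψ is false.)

Yes

Let φ = \Diamond (p \to (\neg r \to r)). Evaluate φ at each world:
  s0 (successors ∅): φ is false.
  s1 (successors ∅): φ is false.
  s2 (successors {s0}): φ is false.
  s3 (successors ∅): φ is false.
  s4 (successors {s3, s4}): φ is true.
  s5 (successors {s3}): φ is true.
Detail at s4 (witness):
  At s4: \Diamond (p \to (\neg r \to r)) requires p \to (\neg r \to r) at some successor in {s3, s4}.
    p \to (\neg r \to r) holds at s3, so \Diamond (p \to (\neg r \to r)) is true at s4.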